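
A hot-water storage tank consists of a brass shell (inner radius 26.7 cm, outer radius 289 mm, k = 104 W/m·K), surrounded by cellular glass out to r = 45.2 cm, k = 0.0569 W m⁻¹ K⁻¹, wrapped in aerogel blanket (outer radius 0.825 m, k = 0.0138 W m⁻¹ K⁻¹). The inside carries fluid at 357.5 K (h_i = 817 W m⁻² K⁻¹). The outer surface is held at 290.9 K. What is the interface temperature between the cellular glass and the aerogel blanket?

Resistance network (inner→outer):
  R_conv,in = 1/(4πr²h) = 1/(4π·0.267²·817) = 0.001366 K/W
  R_brass = (1/0.267 − 1/0.289)/(4πk) = 0.2851/(4π·104) = 2.182×10^-4 K/W
  R_cellular glass = (1/0.289 − 1/0.452)/(4πk) = 1.248/(4π·0.0569) = 1.745 K/W
  R_aerogel blanket = (1/0.452 − 1/0.825)/(4πk) = 1.000/(4π·0.0138) = 5.768 K/W
ΣR = 0.001366 + 2.182×10^-4 + 1.745 + 5.768 = 7.515 K/W
Q = ΔT/ΣR = (357.5 K − 290.9 K)/7.515 = 8.862 W
From the inner boundary to the cellular glass/aerogel blanket interface, ΣR_partial = 1.747 K/W.
T_interface = T_in − Q·ΣR_partial = 357.5 K − (8.862)(1.747) = 342.0 K

T = 342.0 K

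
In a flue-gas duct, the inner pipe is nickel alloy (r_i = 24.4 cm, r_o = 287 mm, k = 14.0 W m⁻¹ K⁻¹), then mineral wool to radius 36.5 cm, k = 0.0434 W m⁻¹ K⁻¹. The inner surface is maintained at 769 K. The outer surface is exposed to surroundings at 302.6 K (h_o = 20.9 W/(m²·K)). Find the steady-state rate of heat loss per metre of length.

Treat each layer as a resistance in series:
  R'_nickel alloy = ln(0.287/0.244)/(2πk) = 0.1623/(2π·14.0) = 0.001845 m·K/W
  R'_mineral wool = ln(0.365/0.287)/(2πk) = 0.2404/(2π·0.0434) = 0.8816 m·K/W
  R'_conv,out = 1/(2πr h) = 1/(2π·0.365·20.9) = 0.02086 m·K/W
ΣR = 0.001845 + 0.8816 + 0.02086 = 0.9043 m·K/W
Q' = ΔT/ΣR = (769 K − 302.6 K)/0.9043 = 516 W/m

Q' = 516 W/m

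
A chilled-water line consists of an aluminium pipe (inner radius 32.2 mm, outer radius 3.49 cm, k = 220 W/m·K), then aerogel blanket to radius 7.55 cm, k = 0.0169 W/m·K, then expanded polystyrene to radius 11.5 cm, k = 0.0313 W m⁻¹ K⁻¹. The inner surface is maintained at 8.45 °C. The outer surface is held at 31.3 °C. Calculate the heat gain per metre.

Q' = 2.43 W/m

Treat each layer as a resistance in series:
  R'_aluminium = ln(0.0349/0.0322)/(2πk) = 0.08052/(2π·220) = 5.825×10^-5 m·K/W
  R'_aerogel blanket = ln(0.0755/0.0349)/(2πk) = 0.7716/(2π·0.0169) = 7.267 m·K/W
  R'_expanded polystyrene = ln(0.115/0.0755)/(2πk) = 0.4208/(2π·0.0313) = 2.140 m·K/W
ΣR = 5.825×10^-5 + 7.267 + 2.140 = 9.407 m·K/W
Q' = ΔT/ΣR = (8.45 °C − 31.3 °C)/9.407 = -2.43 W/m
(Negative Q' ⇒ heat flows inward; heat gain = 2.43 W/m.)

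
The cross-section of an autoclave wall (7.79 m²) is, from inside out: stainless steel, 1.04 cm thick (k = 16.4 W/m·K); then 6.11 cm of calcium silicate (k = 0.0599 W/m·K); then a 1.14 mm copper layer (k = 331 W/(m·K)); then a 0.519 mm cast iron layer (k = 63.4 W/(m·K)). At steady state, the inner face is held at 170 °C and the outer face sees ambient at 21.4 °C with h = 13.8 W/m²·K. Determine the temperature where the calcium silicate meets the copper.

T = 31.3 °C

Treat each layer as a resistance in series:
  R_stainless steel = L/(kA) = 0.0104/(16.4·7.79) = 8.141×10^-5 K/W
  R_calcium silicate = L/(kA) = 0.0611/(0.0599·7.79) = 0.1309 K/W
  R_copper = L/(kA) = 0.00114/(331·7.79) = 4.421×10^-7 K/W
  R_cast iron = L/(kA) = 5.19×10^-4/(63.4·7.79) = 1.051×10^-6 K/W
  R_conv,out = 1/(hA) = 1/(13.8·7.79) = 0.009302 K/W
ΣR = 8.141×10^-5 + 0.1309 + 4.421×10^-7 + 1.051×10^-6 + 0.009302 = 0.1403 K/W
Q = ΔT/ΣR = (170 °C − 21.4 °C)/0.1403 = 1059 W
From the inner boundary to the calcium silicate/copper interface, ΣR_partial = 0.1310 K/W.
T_interface = T_in − Q·ΣR_partial = 170 °C − (1059)(0.1310) = 31.3 °C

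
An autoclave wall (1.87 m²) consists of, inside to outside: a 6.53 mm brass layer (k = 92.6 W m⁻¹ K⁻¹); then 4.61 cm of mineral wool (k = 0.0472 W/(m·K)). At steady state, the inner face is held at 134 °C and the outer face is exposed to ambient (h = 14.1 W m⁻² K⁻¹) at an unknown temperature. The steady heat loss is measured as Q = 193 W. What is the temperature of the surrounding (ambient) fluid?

T_out = 25.9 °C

Sum the resistances:
  R_brass = L/(kA) = 0.00653/(92.6·1.87) = 3.771×10^-5 K/W
  R_mineral wool = L/(kA) = 0.0461/(0.0472·1.87) = 0.5223 K/W
  R_conv,out = 1/(hA) = 1/(14.1·1.87) = 0.03793 K/W
ΣR = 0.5603 K/W
ΔT = Q·ΣR = 193 × 0.5603 = 108.1 K
Heat flows outward, so T_out = T_in − ΔT = 134 − 108.1 = 25.9 °C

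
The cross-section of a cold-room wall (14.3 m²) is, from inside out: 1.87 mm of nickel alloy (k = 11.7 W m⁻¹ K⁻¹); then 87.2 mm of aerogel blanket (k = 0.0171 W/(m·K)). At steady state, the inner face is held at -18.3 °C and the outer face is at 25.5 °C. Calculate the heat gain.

Q = 123 W

Series thermal resistances, inner to outer:
  R_nickel alloy = L/(kA) = 0.00187/(11.7·14.3) = 1.118×10^-5 K/W
  R_aerogel blanket = L/(kA) = 0.0872/(0.0171·14.3) = 0.3566 K/W
ΣR = 1.118×10^-5 + 0.3566 = 0.3566 K/W
Q = ΔT/ΣR = (-18.3 °C − 25.5 °C)/0.3566 = -123 W
(Negative Q ⇒ heat flows inward; heat gain = 123 W.)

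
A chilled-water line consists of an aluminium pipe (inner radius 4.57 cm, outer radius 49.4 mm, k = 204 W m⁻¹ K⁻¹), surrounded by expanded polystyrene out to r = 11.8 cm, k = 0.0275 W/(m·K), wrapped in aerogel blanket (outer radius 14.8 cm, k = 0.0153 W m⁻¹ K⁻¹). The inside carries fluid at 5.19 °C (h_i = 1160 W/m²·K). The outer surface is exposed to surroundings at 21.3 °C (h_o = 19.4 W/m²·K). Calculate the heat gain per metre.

Q' = 2.16 W/m

Resistance network (inner→outer):
  R'_conv,in = 1/(2πr h) = 1/(2π·0.0457·1160) = 0.003002 m·K/W
  R'_aluminium = ln(0.0494/0.0457)/(2πk) = 0.07785/(2π·204) = 6.074×10^-5 m·K/W
  R'_expanded polystyrene = ln(0.118/0.0494)/(2πk) = 0.8707/(2π·0.0275) = 5.039 m·K/W
  R'_aerogel blanket = ln(0.148/0.118)/(2πk) = 0.2265/(2π·0.0153) = 2.356 m·K/W
  R'_conv,out = 1/(2πr h) = 1/(2π·0.148·19.4) = 0.05543 m·K/W
ΣR = 0.003002 + 6.074×10^-5 + 5.039 + 2.356 + 0.05543 = 7.453 m·K/W
Q' = ΔT/ΣR = (5.19 °C − 21.3 °C)/7.453 = -2.16 W/m
(Negative Q' ⇒ heat flows inward; heat gain = 2.16 W/m.)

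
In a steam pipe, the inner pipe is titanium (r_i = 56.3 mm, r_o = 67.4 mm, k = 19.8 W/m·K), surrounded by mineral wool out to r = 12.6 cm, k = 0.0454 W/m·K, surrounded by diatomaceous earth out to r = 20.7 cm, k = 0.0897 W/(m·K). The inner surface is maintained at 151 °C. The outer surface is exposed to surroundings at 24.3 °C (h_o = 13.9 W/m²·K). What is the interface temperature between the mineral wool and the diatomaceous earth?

Treat each layer as a resistance in series:
  R'_titanium = ln(0.0674/0.0563)/(2πk) = 0.1800/(2π·19.8) = 0.001446 m·K/W
  R'_mineral wool = ln(0.126/0.0674)/(2πk) = 0.6256/(2π·0.0454) = 2.193 m·K/W
  R'_diatomaceous earth = ln(0.207/0.126)/(2πk) = 0.4964/(2π·0.0897) = 0.8808 m·K/W
  R'_conv,out = 1/(2πr h) = 1/(2π·0.207·13.9) = 0.05531 m·K/W
ΣR = 0.001446 + 2.193 + 0.8808 + 0.05531 = 3.131 m·K/W
Q' = ΔT/ΣR = (151 °C − 24.3 °C)/3.131 = 40.47 W/m
From the inner boundary to the mineral wool/diatomaceous earth interface, ΣR_partial = 2.194 m·K/W.
T_interface = T_in − Q'·ΣR_partial = 151 °C − (40.47)(2.194) = 62.2 °C

T = 62.2 °C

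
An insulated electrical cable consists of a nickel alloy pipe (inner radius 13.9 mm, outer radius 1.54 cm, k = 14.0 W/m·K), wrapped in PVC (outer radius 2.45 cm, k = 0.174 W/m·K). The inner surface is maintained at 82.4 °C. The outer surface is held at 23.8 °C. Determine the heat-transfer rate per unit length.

Q' = 138 W/m

Series thermal resistances, inner to outer:
  R'_nickel alloy = ln(0.0154/0.0139)/(2πk) = 0.1025/(2π·14.0) = 0.001165 m·K/W
  R'_PVC = ln(0.0245/0.0154)/(2πk) = 0.4643/(2π·0.174) = 0.4247 m·K/W
ΣR = 0.001165 + 0.4247 = 0.4259 m·K/W
Q' = ΔT/ΣR = (82.4 °C − 23.8 °C)/0.4259 = 138 W/m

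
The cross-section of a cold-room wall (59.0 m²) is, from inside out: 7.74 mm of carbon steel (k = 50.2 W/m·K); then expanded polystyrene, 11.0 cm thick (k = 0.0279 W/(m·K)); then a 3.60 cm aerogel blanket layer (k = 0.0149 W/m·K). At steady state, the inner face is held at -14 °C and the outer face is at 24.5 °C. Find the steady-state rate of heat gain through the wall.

Q = 357 W

Resistance network (inner→outer):
  R_carbon steel = L/(kA) = 0.00774/(50.2·59.0) = 2.613×10^-6 K/W
  R_expanded polystyrene = L/(kA) = 0.110/(0.0279·59.0) = 0.06682 K/W
  R_aerogel blanket = L/(kA) = 0.0360/(0.0149·59.0) = 0.04095 K/W
ΣR = 2.613×10^-6 + 0.06682 + 0.04095 = 0.1078 K/W
Q = ΔT/ΣR = (-14 °C − 24.5 °C)/0.1078 = -357 W
(Negative Q ⇒ heat flows inward; heat gain = 357 W.)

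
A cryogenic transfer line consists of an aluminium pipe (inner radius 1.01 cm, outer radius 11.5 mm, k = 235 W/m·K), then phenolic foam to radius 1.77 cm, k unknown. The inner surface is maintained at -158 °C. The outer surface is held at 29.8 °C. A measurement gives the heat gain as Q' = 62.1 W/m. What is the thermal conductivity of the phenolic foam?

ΣR = ΔT/Q' = |-158 − 29.8|/62.1 = 3.024 m·K/W
Known resistances:
  R'_aluminium = ln(0.0115/0.0101)/(2πk) = 0.1298/(2π·235) = 8.792×10^-5 m·K/W
R_phenolic foam = ΣR − ΣR_known = 3.024 − 8.792×10^-5 = 3.024 m·K/W
ln(r₂/r₁)/(2πk) = 3.024 ⇒ k = 0.4312/(2π·3.024) = 0.0227 W/m·K

k = 0.0227 W/m·K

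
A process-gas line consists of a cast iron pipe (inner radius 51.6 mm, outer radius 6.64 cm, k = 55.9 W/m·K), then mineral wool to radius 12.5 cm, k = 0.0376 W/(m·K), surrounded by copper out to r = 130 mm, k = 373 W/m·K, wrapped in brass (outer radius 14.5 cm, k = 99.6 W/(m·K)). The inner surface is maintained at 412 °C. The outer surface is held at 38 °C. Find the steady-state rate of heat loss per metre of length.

Q' = 140 W/m

Resistance network (inner→outer):
  R'_cast iron = ln(0.0664/0.0516)/(2πk) = 0.2522/(2π·55.9) = 7.180×10^-4 m·K/W
  R'_mineral wool = ln(0.125/0.0664)/(2πk) = 0.6326/(2π·0.0376) = 2.678 m·K/W
  R'_copper = ln(0.130/0.125)/(2πk) = 0.03922/(2π·373) = 1.674×10^-5 m·K/W
  R'_brass = ln(0.145/0.130)/(2πk) = 0.1092/(2π·99.6) = 1.745×10^-4 m·K/W
ΣR = 7.180×10^-4 + 2.678 + 1.674×10^-5 + 1.745×10^-4 = 2.679 m·K/W
Q' = ΔT/ΣR = (412 °C − 38 °C)/2.679 = 140 W/m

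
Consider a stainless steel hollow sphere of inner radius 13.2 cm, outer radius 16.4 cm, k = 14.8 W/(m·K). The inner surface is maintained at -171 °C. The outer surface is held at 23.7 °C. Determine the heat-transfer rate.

Q = 4πk·ΔT/(1/r₁ − 1/r₂) = 4π × 14.8 × 194.7 / (1/0.132 − 1/0.164) = 24500 W

Q = 24500 W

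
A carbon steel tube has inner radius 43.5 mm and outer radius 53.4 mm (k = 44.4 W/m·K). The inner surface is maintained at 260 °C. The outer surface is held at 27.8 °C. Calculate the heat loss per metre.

Q' = 2πk·ΔT/ln(r₂/r₁) = 2π × 44.4 × 232.2 / ln(0.0534/0.0435) = 3.16×10^5 W/m

Q' = 3.16×10^5 W/m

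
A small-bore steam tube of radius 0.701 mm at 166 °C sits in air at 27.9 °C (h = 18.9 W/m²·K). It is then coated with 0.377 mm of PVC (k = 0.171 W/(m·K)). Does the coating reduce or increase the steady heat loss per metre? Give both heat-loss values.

increases: 11.5 → 16.8 W/m

Critical radius for a cylinder: r_cr = k/h = 0.00905 m = 0.905 cm.
Outer radius after coating: r₂ = 7.01×10^-4 + 3.77×10^-4 = 0.001078 m.
Since r₁ < r_cr and r₂ ≤ r_cr, the coating moves toward the maximum at r_cr — heat loss rises.
Bare: R = 1/(2πr₁h) = 12.01 m·K/W; Q = 138.1/12.01 = 11.5 W/m.
Coated: R = R_cond + R_conv = 8.212 m·K/W; Q = 138.1/8.212 = 16.8 W/m.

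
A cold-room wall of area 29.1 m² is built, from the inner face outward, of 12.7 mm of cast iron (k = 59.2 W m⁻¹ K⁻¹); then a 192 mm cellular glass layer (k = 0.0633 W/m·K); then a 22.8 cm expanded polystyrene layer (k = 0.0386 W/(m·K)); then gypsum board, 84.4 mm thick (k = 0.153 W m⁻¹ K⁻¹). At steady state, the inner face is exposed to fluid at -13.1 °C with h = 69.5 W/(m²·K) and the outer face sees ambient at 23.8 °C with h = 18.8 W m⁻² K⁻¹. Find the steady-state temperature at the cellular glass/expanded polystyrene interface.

T = -1.34 °C

Resistance network (inner→outer):
  R_conv,in = 1/(hA) = 1/(69.5·29.1) = 4.944×10^-4 K/W
  R_cast iron = L/(kA) = 0.0127/(59.2·29.1) = 7.372×10^-6 K/W
  R_cellular glass = L/(kA) = 0.192/(0.0633·29.1) = 0.1042 K/W
  R_expanded polystyrene = L/(kA) = 0.228/(0.0386·29.1) = 0.2030 K/W
  R_gypsum board = L/(kA) = 0.0844/(0.153·29.1) = 0.01896 K/W
  R_conv,out = 1/(hA) = 1/(18.8·29.1) = 0.001828 K/W
ΣR = 4.944×10^-4 + 7.372×10^-6 + 0.1042 + 0.2030 + 0.01896 + 0.001828 = 0.3285 K/W
Q = ΔT/ΣR = (-13.1 °C − 23.8 °C)/0.3285 = -112.3 W
From the inner boundary to the cellular glass/expanded polystyrene interface, ΣR_partial = 0.1047 K/W.
T_interface = T_in − Q·ΣR_partial = -13.1 °C − (-112.3)(0.1047) = -1.34 °C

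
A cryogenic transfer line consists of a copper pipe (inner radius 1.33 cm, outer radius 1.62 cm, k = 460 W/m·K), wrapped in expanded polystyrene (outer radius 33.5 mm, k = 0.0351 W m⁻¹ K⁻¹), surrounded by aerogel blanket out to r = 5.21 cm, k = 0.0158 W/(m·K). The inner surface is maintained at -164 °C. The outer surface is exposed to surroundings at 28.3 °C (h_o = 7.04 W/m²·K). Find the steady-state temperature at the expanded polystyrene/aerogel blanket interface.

T = -86.5 °C

Series thermal resistances, inner to outer:
  R'_copper = ln(0.0162/0.0133)/(2πk) = 0.1972/(2π·460) = 6.825×10^-5 m·K/W
  R'_expanded polystyrene = ln(0.0335/0.0162)/(2πk) = 0.7265/(2π·0.0351) = 3.294 m·K/W
  R'_aerogel blanket = ln(0.0521/0.0335)/(2πk) = 0.4416/(2π·0.0158) = 4.448 m·K/W
  R'_conv,out = 1/(2πr h) = 1/(2π·0.0521·7.04) = 0.4339 m·K/W
ΣR = 6.825×10^-5 + 3.294 + 4.448 + 0.4339 = 8.176 m·K/W
Q' = ΔT/ΣR = (-164 °C − 28.3 °C)/8.176 = -23.52 W/m
From the inner boundary to the expanded polystyrene/aerogel blanket interface, ΣR_partial = 3.294 m·K/W.
T_interface = T_in − Q'·ΣR_partial = -164 °C − (-23.52)(3.294) = -86.5 °C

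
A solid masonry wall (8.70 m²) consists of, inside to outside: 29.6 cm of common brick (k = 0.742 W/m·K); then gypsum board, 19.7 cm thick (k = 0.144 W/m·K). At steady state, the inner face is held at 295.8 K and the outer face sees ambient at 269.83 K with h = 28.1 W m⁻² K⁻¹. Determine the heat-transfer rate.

Q = 125 W

Treat each layer as a resistance in series:
  R_common brick = L/(kA) = 0.296/(0.742·8.70) = 0.04585 K/W
  R_gypsum board = L/(kA) = 0.197/(0.144·8.70) = 0.1572 K/W
  R_conv,out = 1/(hA) = 1/(28.1·8.70) = 0.004090 K/W
ΣR = 0.04585 + 0.1572 + 0.004090 = 0.2071 K/W
Q = ΔT/ΣR = (295.8 K − 269.83 K)/0.2071 = 125 W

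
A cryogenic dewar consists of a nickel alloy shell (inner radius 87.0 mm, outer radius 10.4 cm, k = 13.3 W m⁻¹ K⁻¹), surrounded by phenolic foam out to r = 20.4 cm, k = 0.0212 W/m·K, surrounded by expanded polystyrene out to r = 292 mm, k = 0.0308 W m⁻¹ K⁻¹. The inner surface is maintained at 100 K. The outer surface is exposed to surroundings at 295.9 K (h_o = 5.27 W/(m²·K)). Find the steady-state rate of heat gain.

Q = 9.03 W

Resistance network (inner→outer):
  R_nickel alloy = (1/0.0870 − 1/0.104)/(4πk) = 1.879/(4π·13.3) = 0.01124 K/W
  R_phenolic foam = (1/0.104 − 1/0.204)/(4πk) = 4.713/(4π·0.0212) = 17.69 K/W
  R_expanded polystyrene = (1/0.204 − 1/0.292)/(4πk) = 1.477/(4π·0.0308) = 3.817 K/W
  R_conv,out = 1/(4πr²h) = 1/(4π·0.292²·5.27) = 0.1771 K/W
ΣR = 0.01124 + 17.69 + 3.817 + 0.1771 = 21.70 K/W
Q = ΔT/ΣR = (100 K − 295.9 K)/21.70 = -9.03 W
(Negative Q ⇒ heat flows inward; heat gain = 9.03 W.)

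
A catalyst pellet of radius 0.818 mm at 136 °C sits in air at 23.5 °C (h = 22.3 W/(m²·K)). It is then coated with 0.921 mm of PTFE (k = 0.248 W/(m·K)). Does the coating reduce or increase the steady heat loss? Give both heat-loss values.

increases: 0.0211 → 0.0811 W

Critical radius for a sphere: r_cr = 2k/h = 0.0222 m = 2.22 cm.
Outer radius after coating: r₂ = 8.18×10^-4 + 9.21×10^-4 = 0.001739 m.
Since r₁ < r_cr and r₂ ≤ r_cr, the coating moves toward the maximum at r_cr — heat loss rises.
Bare: R = 1/(4πr₁²h) = 5333 K/W; Q = 112.5/5333 = 0.0211 W.
Coated: R = R_cond + R_conv = 1388 K/W; Q = 112.5/1388 = 0.0811 W.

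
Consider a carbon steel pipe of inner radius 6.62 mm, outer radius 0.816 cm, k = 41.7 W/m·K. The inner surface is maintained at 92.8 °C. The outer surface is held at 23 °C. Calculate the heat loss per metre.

Q' = 2πk·ΔT/ln(r₂/r₁) = 2π × 41.7 × 69.8 / ln(0.00816/0.00662) = 87400 W/m

Q' = 87400 W/m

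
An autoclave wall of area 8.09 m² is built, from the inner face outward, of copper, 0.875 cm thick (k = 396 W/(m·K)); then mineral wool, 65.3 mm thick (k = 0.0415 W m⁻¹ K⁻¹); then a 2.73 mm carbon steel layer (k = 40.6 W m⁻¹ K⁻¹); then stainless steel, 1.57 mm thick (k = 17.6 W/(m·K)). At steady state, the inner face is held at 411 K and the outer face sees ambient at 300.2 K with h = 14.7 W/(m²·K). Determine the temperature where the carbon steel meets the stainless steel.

T = 304.8 K

Treat each layer as a resistance in series:
  R_copper = L/(kA) = 0.00875/(396·8.09) = 2.731×10^-6 K/W
  R_mineral wool = L/(kA) = 0.0653/(0.0415·8.09) = 0.1945 K/W
  R_carbon steel = L/(kA) = 0.00273/(40.6·8.09) = 8.312×10^-6 K/W
  R_stainless steel = L/(kA) = 0.00157/(17.6·8.09) = 1.103×10^-5 K/W
  R_conv,out = 1/(hA) = 1/(14.7·8.09) = 0.008409 K/W
ΣR = 2.731×10^-6 + 0.1945 + 8.312×10^-6 + 1.103×10^-5 + 0.008409 = 0.2029 K/W
Q = ΔT/ΣR = (411 K − 300.2 K)/0.2029 = 546.1 W
From the inner boundary to the carbon steel/stainless steel interface, ΣR_partial = 0.1945 K/W.
T_interface = T_in − Q·ΣR_partial = 411 K − (546.1)(0.1945) = 304.8 K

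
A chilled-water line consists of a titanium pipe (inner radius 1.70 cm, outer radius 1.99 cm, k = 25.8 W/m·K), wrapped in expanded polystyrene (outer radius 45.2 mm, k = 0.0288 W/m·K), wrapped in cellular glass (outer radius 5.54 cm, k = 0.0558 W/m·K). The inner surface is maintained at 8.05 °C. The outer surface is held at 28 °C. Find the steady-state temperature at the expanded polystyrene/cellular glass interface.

Resistance network (inner→outer):
  R'_titanium = ln(0.0199/0.0170)/(2πk) = 0.1575/(2π·25.8) = 9.716×10^-4 m·K/W
  R'_expanded polystyrene = ln(0.0452/0.0199)/(2πk) = 0.8204/(2π·0.0288) = 4.534 m·K/W
  R'_cellular glass = ln(0.0554/0.0452)/(2πk) = 0.2035/(2π·0.0558) = 0.5804 m·K/W
ΣR = 9.716×10^-4 + 4.534 + 0.5804 = 5.115 m·K/W
Q' = ΔT/ΣR = (8.05 °C − 28 °C)/5.115 = -3.900 W/m
From the inner boundary to the expanded polystyrene/cellular glass interface, ΣR_partial = 4.535 m·K/W.
T_interface = T_in − Q'·ΣR_partial = 8.05 °C − (-3.900)(4.535) = 25.7 °C

T = 25.7 °C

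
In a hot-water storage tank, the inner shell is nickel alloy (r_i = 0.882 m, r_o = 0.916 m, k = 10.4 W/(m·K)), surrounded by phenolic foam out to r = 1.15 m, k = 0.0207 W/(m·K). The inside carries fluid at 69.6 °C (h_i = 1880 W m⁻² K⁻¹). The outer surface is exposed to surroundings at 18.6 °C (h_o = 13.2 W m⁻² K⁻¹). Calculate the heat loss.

Resistance network (inner→outer):
  R_conv,in = 1/(4πr²h) = 1/(4π·0.882²·1880) = 5.441×10^-5 K/W
  R_nickel alloy = (1/0.882 − 1/0.916)/(4πk) = 0.04208/(4π·10.4) = 3.220×10^-4 K/W
  R_phenolic foam = (1/0.916 − 1/1.15)/(4πk) = 0.2221/(4π·0.0207) = 0.8540 K/W
  R_conv,out = 1/(4πr²h) = 1/(4π·1.15²·13.2) = 0.004558 K/W
ΣR = 5.441×10^-5 + 3.220×10^-4 + 0.8540 + 0.004558 = 0.8589 K/W
Q = ΔT/ΣR = (69.6 °C − 18.6 °C)/0.8589 = 59.4 W

Q = 59.4 W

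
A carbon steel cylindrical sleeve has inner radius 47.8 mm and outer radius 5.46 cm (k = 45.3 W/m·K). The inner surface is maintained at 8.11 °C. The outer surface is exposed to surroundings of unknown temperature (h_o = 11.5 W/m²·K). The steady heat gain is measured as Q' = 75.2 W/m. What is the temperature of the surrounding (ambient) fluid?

T_out = 27.2 °C

Sum the resistances:
  R'_carbon steel = ln(0.0546/0.0478)/(2πk) = 0.1330/(2π·45.3) = 4.673×10^-4 m·K/W
  R'_conv,out = 1/(2πr h) = 1/(2π·0.0546·11.5) = 0.2535 m·K/W
ΣR = 0.2539 m·K/W
ΔT = Q'·ΣR = 75.2 × 0.2539 = 19.09 K
Heat flows inward, so T_out = T_in + ΔT = 8.11 + 19.09 = 27.2 °C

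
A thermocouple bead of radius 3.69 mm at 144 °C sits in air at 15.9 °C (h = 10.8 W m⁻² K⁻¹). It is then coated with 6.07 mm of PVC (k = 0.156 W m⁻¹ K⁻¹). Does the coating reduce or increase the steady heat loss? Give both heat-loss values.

Critical radius for a sphere: r_cr = 2k/h = 0.0289 m = 2.89 cm.
Outer radius after coating: r₂ = 0.00369 + 0.00607 = 0.00976 m.
Since r₁ < r_cr and r₂ ≤ r_cr, the coating moves toward the maximum at r_cr — heat loss rises.
Bare: R = 1/(4πr₁²h) = 541.1 K/W; Q = 128.1/541.1 = 0.237 W.
Coated: R = R_cond + R_conv = 163.3 K/W; Q = 128.1/163.3 = 0.784 W.

increases: 0.237 → 0.784 W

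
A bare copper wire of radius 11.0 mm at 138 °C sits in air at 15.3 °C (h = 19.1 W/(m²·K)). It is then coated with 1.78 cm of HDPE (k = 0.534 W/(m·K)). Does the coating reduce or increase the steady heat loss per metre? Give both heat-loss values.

Critical radius for a cylinder: r_cr = k/h = 0.0280 m = 2.80 cm.
Outer radius after coating: r₂ = 0.0110 + 0.0178 = 0.0288 m.
r₁ < r_cr < r₂: heat loss rises to a maximum at r_cr then falls. Whether the coating helps depends on whether Q(r₂) has dropped back below Q(r₁).
Bare: R = 1/(2πr₁h) = 0.7575 m·K/W; Q = 122.7/0.7575 = 162 W/m.
Coated: R = R_cond + R_conv = 0.5762 m·K/W; Q = 122.7/0.5762 = 213 W/m.

increases: 162 → 213 W/m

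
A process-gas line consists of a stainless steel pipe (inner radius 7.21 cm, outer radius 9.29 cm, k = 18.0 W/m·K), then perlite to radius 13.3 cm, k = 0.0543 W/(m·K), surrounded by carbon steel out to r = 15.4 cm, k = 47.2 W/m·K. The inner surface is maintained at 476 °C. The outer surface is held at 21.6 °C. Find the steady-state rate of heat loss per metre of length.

Treat each layer as a resistance in series:
  R'_stainless steel = ln(0.0929/0.0721)/(2πk) = 0.2535/(2π·18.0) = 0.002241 m·K/W
  R'_perlite = ln(0.133/0.0929)/(2πk) = 0.3588/(2π·0.0543) = 1.052 m·K/W
  R'_carbon steel = ln(0.154/0.133)/(2πk) = 0.1466/(2π·47.2) = 4.943×10^-4 m·K/W
ΣR = 0.002241 + 1.052 + 4.943×10^-4 = 1.055 m·K/W
Q' = ΔT/ΣR = (476 °C − 21.6 °C)/1.055 = 431 W/m

Q' = 431 W/m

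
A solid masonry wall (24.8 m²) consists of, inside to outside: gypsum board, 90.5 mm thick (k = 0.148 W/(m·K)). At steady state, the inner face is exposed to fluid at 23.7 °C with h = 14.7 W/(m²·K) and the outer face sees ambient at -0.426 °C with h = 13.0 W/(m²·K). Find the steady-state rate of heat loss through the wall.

Series thermal resistances, inner to outer:
  R_conv,in = 1/(hA) = 1/(14.7·24.8) = 0.002743 K/W
  R_gypsum board = L/(kA) = 0.0905/(0.148·24.8) = 0.02466 K/W
  R_conv,out = 1/(hA) = 1/(13.0·24.8) = 0.003102 K/W
ΣR = 0.002743 + 0.02466 + 0.003102 = 0.03051 K/W
Q = ΔT/ΣR = (23.7 °C − -0.426 °C)/0.03051 = 791 W

Q = 791 W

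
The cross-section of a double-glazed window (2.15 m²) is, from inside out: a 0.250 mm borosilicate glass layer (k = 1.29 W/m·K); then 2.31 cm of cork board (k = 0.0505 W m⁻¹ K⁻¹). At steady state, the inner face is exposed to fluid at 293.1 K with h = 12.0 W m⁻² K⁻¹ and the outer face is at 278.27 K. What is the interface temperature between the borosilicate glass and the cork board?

Treat each layer as a resistance in series:
  R_conv,in = 1/(hA) = 1/(12.0·2.15) = 0.03876 K/W
  R_borosilicate glass = L/(kA) = 2.50×10^-4/(1.29·2.15) = 9.014×10^-5 K/W
  R_cork board = L/(kA) = 0.0231/(0.0505·2.15) = 0.2128 K/W
ΣR = 0.03876 + 9.014×10^-5 + 0.2128 = 0.2517 K/W
Q = ΔT/ΣR = (293.1 K − 278.27 K)/0.2517 = 58.92 W
From the inner boundary to the borosilicate glass/cork board interface, ΣR_partial = 0.03885 K/W.
T_interface = T_in − Q·ΣR_partial = 293.1 K − (58.92)(0.03885) = 290.8 K

T = 290.8 K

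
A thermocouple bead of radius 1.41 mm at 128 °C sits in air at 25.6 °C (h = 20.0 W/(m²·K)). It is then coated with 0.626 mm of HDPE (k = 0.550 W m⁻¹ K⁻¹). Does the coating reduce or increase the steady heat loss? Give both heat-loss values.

increases: 0.0512 → 0.103 W

Critical radius for a sphere: r_cr = 2k/h = 0.0550 m = 5.50 cm.
Outer radius after coating: r₂ = 0.00141 + 6.26×10^-4 = 0.002036 m.
Since r₁ < r_cr and r₂ ≤ r_cr, the coating moves toward the maximum at r_cr — heat loss rises.
Bare: R = 1/(4πr₁²h) = 2001 K/W; Q = 102.4/2001 = 0.0512 W.
Coated: R = R_cond + R_conv = 991.4 K/W; Q = 102.4/991.4 = 0.103 W.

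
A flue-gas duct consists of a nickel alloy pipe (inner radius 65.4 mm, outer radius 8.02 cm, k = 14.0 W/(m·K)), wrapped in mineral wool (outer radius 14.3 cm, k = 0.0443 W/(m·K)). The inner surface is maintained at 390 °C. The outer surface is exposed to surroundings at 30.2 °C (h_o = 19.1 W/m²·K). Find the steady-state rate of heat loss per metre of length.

Series thermal resistances, inner to outer:
  R'_nickel alloy = ln(0.0802/0.0654)/(2πk) = 0.2040/(2π·14.0) = 0.002319 m·K/W
  R'_mineral wool = ln(0.143/0.0802)/(2πk) = 0.5783/(2π·0.0443) = 2.078 m·K/W
  R'_conv,out = 1/(2πr h) = 1/(2π·0.143·19.1) = 0.05827 m·K/W
ΣR = 0.002319 + 2.078 + 0.05827 = 2.139 m·K/W
Q' = ΔT/ΣR = (390 °C − 30.2 °C)/2.139 = 168 W/m

Q' = 168 W/m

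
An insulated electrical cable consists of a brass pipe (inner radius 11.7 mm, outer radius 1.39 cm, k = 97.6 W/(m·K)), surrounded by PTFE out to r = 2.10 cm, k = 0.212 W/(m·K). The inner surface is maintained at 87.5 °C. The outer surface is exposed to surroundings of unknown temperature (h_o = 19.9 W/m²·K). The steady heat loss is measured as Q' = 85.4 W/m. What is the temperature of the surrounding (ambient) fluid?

Sum the resistances:
  R'_brass = ln(0.0139/0.0117)/(2πk) = 0.1723/(2π·97.6) = 2.810×10^-4 m·K/W
  R'_PTFE = ln(0.0210/0.0139)/(2πk) = 0.4126/(2π·0.212) = 0.3098 m·K/W
  R'_conv,out = 1/(2πr h) = 1/(2π·0.0210·19.9) = 0.3808 m·K/W
ΣR = 0.6909 m·K/W
ΔT = Q'·ΣR = 85.4 × 0.6909 = 59.00 K
Heat flows outward, so T_out = T_in − ΔT = 87.5 − 59.00 = 28.5 °C

T_out = 28.5 °C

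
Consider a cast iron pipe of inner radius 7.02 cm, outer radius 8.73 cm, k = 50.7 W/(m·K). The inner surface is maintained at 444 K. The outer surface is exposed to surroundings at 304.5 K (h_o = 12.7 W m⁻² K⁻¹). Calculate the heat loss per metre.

Q' = 967 W/m

Treat each layer as a resistance in series:
  R'_cast iron = ln(0.0873/0.0702)/(2πk) = 0.2180/(2π·50.7) = 6.843×10^-4 m·K/W
  R'_conv,out = 1/(2πr h) = 1/(2π·0.0873·12.7) = 0.1435 m·K/W
ΣR = 6.843×10^-4 + 0.1435 = 0.1442 m·K/W
Q' = ΔT/ΣR = (444 K − 304.5 K)/0.1442 = 967 W/m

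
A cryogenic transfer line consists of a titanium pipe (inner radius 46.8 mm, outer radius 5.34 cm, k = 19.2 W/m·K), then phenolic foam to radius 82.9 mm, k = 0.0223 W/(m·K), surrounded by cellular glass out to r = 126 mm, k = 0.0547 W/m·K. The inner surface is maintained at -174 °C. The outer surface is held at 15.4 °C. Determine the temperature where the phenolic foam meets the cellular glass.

T = -37.5 °C

Treat each layer as a resistance in series:
  R'_titanium = ln(0.0534/0.0468)/(2πk) = 0.1319/(2π·19.2) = 0.001094 m·K/W
  R'_phenolic foam = ln(0.0829/0.0534)/(2πk) = 0.4398/(2π·0.0223) = 3.139 m·K/W
  R'_cellular glass = ln(0.126/0.0829)/(2πk) = 0.4186/(2π·0.0547) = 1.218 m·K/W
ΣR = 0.001094 + 3.139 + 1.218 = 4.358 m·K/W
Q' = ΔT/ΣR = (-174 °C − 15.4 °C)/4.358 = -43.46 W/m
From the inner boundary to the phenolic foam/cellular glass interface, ΣR_partial = 3.140 m·K/W.
T_interface = T_in − Q'·ΣR_partial = -174 °C − (-43.46)(3.140) = -37.5 °C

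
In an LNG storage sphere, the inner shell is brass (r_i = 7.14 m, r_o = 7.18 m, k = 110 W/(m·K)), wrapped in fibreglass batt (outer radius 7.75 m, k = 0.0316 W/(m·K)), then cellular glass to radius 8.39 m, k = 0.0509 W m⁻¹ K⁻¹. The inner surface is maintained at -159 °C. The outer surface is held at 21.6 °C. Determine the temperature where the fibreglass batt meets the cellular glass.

T = -45.9 °C

Series thermal resistances, inner to outer:
  R_brass = (1/7.14 − 1/7.18)/(4πk) = 7.803×10^-4/(4π·110) = 5.645×10^-7 K/W
  R_fibreglass batt = (1/7.18 − 1/7.75)/(4πk) = 0.01024/(4π·0.0316) = 0.02580 K/W
  R_cellular glass = (1/7.75 − 1/8.39)/(4πk) = 0.009843/(4π·0.0509) = 0.01539 K/W
ΣR = 5.645×10^-7 + 0.02580 + 0.01539 = 0.04119 K/W
Q = ΔT/ΣR = (-159 °C − 21.6 °C)/0.04119 = -4385 W
From the inner boundary to the fibreglass batt/cellular glass interface, ΣR_partial = 0.02580 K/W.
T_interface = T_in − Q·ΣR_partial = -159 °C − (-4385)(0.02580) = -45.9 °C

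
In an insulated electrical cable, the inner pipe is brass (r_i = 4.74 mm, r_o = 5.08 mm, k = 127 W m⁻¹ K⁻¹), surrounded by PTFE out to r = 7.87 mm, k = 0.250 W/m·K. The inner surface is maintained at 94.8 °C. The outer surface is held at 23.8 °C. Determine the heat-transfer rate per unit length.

Resistance network (inner→outer):
  R'_brass = ln(0.00508/0.00474)/(2πk) = 0.06927/(2π·127) = 8.681×10^-5 m·K/W
  R'_PTFE = ln(0.00787/0.00508)/(2πk) = 0.4377/(2π·0.250) = 0.2787 m·K/W
ΣR = 8.681×10^-5 + 0.2787 = 0.2788 m·K/W
Q' = ΔT/ΣR = (94.8 °C − 23.8 °C)/0.2788 = 255 W/m

Q' = 255 W/m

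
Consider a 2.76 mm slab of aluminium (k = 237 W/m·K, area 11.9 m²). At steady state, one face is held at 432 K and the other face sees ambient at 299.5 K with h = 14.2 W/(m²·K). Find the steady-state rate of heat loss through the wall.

Resistance network (inner→outer):
  R_aluminium = L/(kA) = 0.00276/(237·11.9) = 9.786×10^-7 K/W
  R_conv,out = 1/(hA) = 1/(14.2·11.9) = 0.005918 K/W
ΣR = 9.786×10^-7 + 0.005918 = 0.005919 K/W
Q = ΔT/ΣR = (432 K − 299.5 K)/0.005919 = 22400 W

Q = 22400 W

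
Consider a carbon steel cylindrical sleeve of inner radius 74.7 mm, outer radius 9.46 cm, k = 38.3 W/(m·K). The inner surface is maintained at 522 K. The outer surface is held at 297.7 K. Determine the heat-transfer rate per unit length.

Q' = 2.29×10^5 W/m

Q' = 2πk·ΔT/ln(r₂/r₁) = 2π × 38.3 × 224.3 / ln(0.0946/0.0747) = 2.29×10^5 W/m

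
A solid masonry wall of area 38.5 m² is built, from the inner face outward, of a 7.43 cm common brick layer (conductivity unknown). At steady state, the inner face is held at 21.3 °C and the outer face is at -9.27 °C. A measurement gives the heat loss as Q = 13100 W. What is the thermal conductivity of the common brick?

k = 0.827 W/m·K

ΣR = ΔT/Q = |21.3 − -9.27|/13100 = 0.002334 K/W
L/(kA) = 0.002334 ⇒ k = 0.0743/(0.002334·38.5) = 0.827 W/m·K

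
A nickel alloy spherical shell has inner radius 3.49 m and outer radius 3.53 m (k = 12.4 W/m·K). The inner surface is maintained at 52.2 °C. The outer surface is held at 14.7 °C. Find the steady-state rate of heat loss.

Q = 1.80×10^6 W

Q = 4πk·ΔT/(1/r₁ − 1/r₂) = 4π × 12.4 × 37.5 / (1/3.49 − 1/3.53) = 1.80×10^6 W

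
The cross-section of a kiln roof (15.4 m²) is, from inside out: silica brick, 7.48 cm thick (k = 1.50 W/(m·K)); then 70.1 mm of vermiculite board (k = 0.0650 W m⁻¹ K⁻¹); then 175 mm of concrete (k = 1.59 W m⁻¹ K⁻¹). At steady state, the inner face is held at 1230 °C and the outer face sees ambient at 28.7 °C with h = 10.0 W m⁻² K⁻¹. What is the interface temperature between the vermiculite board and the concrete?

T = 217 °C

Series thermal resistances, inner to outer:
  R_silica brick = L/(kA) = 0.0748/(1.50·15.4) = 0.003238 K/W
  R_vermiculite board = L/(kA) = 0.0701/(0.0650·15.4) = 0.07003 K/W
  R_concrete = L/(kA) = 0.175/(1.59·15.4) = 0.007147 K/W
  R_conv,out = 1/(hA) = 1/(10.0·15.4) = 0.006494 K/W
ΣR = 0.003238 + 0.07003 + 0.007147 + 0.006494 = 0.08691 K/W
Q = ΔT/ΣR = (1230 °C − 28.7 °C)/0.08691 = 13820 W
From the inner boundary to the vermiculite board/concrete interface, ΣR_partial = 0.07327 K/W.
T_interface = T_in − Q·ΣR_partial = 1230 °C − (13820)(0.07327) = 217 °C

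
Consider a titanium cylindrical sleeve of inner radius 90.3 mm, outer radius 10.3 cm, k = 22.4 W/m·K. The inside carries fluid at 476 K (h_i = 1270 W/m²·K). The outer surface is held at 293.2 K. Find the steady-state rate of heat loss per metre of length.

Series thermal resistances, inner to outer:
  R'_conv,in = 1/(2πr h) = 1/(2π·0.0903·1270) = 0.001388 m·K/W
  R'_titanium = ln(0.103/0.0903)/(2πk) = 0.1316/(2π·22.4) = 9.350×10^-4 m·K/W
ΣR = 0.001388 + 9.350×10^-4 = 0.002323 m·K/W
Q' = ΔT/ΣR = (476 K − 293.2 K)/0.002323 = 78700 W/m

Q' = 78.7 kW/m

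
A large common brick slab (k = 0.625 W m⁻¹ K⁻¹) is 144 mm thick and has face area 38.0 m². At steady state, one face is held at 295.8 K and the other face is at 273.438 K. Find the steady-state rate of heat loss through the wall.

Q = kA·ΔT/L = 0.625 × 38.0 × |295.8 K − 273.438 K| / 0.144 = 3690 W

Q = 3.69 kW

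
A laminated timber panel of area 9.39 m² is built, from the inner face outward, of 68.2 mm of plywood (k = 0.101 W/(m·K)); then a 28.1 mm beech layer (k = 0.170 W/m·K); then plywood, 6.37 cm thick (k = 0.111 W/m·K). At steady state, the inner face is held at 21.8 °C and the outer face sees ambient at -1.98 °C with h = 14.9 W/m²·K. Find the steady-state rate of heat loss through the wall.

Q = 151 W

Series thermal resistances, inner to outer:
  R_plywood = L/(kA) = 0.0682/(0.101·9.39) = 0.07191 K/W
  R_beech = L/(kA) = 0.0281/(0.170·9.39) = 0.01760 K/W
  R_plywood = L/(kA) = 0.0637/(0.111·9.39) = 0.06112 K/W
  R_conv,out = 1/(hA) = 1/(14.9·9.39) = 0.007147 K/W
ΣR = 0.07191 + 0.01760 + 0.06112 + 0.007147 = 0.1578 K/W
Q = ΔT/ΣR = (21.8 °C − -1.98 °C)/0.1578 = 151 W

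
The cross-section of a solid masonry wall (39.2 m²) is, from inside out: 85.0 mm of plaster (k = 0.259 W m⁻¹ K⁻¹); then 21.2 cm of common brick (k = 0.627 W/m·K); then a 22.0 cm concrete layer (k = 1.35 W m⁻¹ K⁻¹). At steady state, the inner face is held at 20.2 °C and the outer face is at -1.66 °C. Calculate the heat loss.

Q = 1030 W

Treat each layer as a resistance in series:
  R_plaster = L/(kA) = 0.0850/(0.259·39.2) = 0.008372 K/W
  R_common brick = L/(kA) = 0.212/(0.627·39.2) = 0.008625 K/W
  R_concrete = L/(kA) = 0.220/(1.35·39.2) = 0.004157 K/W
ΣR = 0.008372 + 0.008625 + 0.004157 = 0.02115 K/W
Q = ΔT/ΣR = (20.2 °C − -1.66 °C)/0.02115 = 1030 W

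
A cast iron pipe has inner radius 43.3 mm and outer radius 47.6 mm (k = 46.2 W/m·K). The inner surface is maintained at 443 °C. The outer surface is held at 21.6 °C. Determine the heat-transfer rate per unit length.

Q' = 2πk·ΔT/ln(r₂/r₁) = 2π × 46.2 × 421.4 / ln(0.0476/0.0433) = 1.29×10^6 W/m

Q' = 1290 kW/m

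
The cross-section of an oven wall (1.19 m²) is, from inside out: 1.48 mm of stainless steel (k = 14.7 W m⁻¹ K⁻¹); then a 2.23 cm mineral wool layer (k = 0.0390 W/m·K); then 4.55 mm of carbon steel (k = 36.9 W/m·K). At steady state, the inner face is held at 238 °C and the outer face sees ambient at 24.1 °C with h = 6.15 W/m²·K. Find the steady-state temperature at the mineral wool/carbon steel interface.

T = 71.5 °C

Series thermal resistances, inner to outer:
  R_stainless steel = L/(kA) = 0.00148/(14.7·1.19) = 8.461×10^-5 K/W
  R_mineral wool = L/(kA) = 0.0223/(0.0390·1.19) = 0.4805 K/W
  R_carbon steel = L/(kA) = 0.00455/(36.9·1.19) = 1.036×10^-4 K/W
  R_conv,out = 1/(hA) = 1/(6.15·1.19) = 0.1366 K/W
ΣR = 8.461×10^-5 + 0.4805 + 1.036×10^-4 + 0.1366 = 0.6173 K/W
Q = ΔT/ΣR = (238 °C − 24.1 °C)/0.6173 = 346.5 W
From the inner boundary to the mineral wool/carbon steel interface, ΣR_partial = 0.4806 K/W.
T_interface = T_in − Q·ΣR_partial = 238 °C − (346.5)(0.4806) = 71.5 °C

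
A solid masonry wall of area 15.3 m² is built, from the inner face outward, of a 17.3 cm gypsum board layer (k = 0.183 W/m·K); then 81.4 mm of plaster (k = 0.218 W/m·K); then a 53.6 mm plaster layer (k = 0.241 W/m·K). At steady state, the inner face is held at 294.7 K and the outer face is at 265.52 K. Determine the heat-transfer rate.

Q = 290 W

Treat each layer as a resistance in series:
  R_gypsum board = L/(kA) = 0.173/(0.183·15.3) = 0.06179 K/W
  R_plaster = L/(kA) = 0.0814/(0.218·15.3) = 0.02440 K/W
  R_plaster = L/(kA) = 0.0536/(0.241·15.3) = 0.01454 K/W
ΣR = 0.06179 + 0.02440 + 0.01454 = 0.1007 K/W
Q = ΔT/ΣR = (294.7 K − 265.52 K)/0.1007 = 290 W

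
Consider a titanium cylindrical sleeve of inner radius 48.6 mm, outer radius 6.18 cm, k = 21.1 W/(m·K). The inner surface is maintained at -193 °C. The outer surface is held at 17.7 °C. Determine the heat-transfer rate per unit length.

Q' = 1.16×10^5 W/m

Q' = 2πk·ΔT/ln(r₂/r₁) = 2π × 21.1 × 210.7 / ln(0.0618/0.0486) = 1.16×10^5 W/m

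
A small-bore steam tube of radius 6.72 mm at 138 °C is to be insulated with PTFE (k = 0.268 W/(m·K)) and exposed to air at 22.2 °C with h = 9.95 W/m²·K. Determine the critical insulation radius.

For a cylinder, r_cr = k_ins/h = 0.268/9.95 = 0.0269 m = 2.69 cm

r_cr = 2.69 cm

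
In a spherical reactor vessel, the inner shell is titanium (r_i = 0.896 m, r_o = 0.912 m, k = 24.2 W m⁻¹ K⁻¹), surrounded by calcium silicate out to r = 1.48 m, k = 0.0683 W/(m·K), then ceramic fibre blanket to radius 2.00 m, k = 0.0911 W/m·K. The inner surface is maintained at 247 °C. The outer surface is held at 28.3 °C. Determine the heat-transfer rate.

Q = 340 W

Treat each layer as a resistance in series:
  R_titanium = (1/0.896 − 1/0.912)/(4πk) = 0.01958/(4π·24.2) = 6.439×10^-5 K/W
  R_calcium silicate = (1/0.912 − 1/1.48)/(4πk) = 0.4208/(4π·0.0683) = 0.4903 K/W
  R_ceramic fibre blanket = (1/1.48 − 1/2.00)/(4πk) = 0.1757/(4π·0.0911) = 0.1535 K/W
ΣR = 6.439×10^-5 + 0.4903 + 0.1535 = 0.6439 K/W
Q = ΔT/ΣR = (247 °C − 28.3 °C)/0.6439 = 340 W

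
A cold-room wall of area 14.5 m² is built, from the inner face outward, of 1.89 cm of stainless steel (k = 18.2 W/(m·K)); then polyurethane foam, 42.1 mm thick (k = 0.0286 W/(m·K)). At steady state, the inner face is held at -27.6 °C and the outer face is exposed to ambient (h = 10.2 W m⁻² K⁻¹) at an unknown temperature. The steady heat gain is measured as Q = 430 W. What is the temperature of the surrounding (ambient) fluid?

T_out = 19.0 °C

Series resistances:
  R_stainless steel = L/(kA) = 0.0189/(18.2·14.5) = 7.162×10^-5 K/W
  R_polyurethane foam = L/(kA) = 0.0421/(0.0286·14.5) = 0.1015 K/W
  R_conv,out = 1/(hA) = 1/(10.2·14.5) = 0.006761 K/W
ΣR = 0.1084 K/W
ΔT = Q·ΣR = 430 × 0.1084 = 46.61 K
Heat flows inward, so T_out = T_in + ΔT = -27.6 + 46.61 = 19.0 °C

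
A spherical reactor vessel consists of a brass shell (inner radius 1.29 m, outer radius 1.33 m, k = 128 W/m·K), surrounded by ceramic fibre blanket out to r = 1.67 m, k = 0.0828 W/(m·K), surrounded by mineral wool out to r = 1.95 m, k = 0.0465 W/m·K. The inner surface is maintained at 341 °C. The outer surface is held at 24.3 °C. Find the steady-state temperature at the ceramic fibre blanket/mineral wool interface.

Resistance network (inner→outer):
  R_brass = (1/1.29 − 1/1.33)/(4πk) = 0.02331/(4π·128) = 1.449×10^-5 K/W
  R_ceramic fibre blanket = (1/1.33 − 1/1.67)/(4πk) = 0.1531/(4π·0.0828) = 0.1471 K/W
  R_mineral wool = (1/1.67 − 1/1.95)/(4πk) = 0.08598/(4π·0.0465) = 0.1471 K/W
ΣR = 1.449×10^-5 + 0.1471 + 0.1471 = 0.2942 K/W
Q = ΔT/ΣR = (341 °C − 24.3 °C)/0.2942 = 1076 W
From the inner boundary to the ceramic fibre blanket/mineral wool interface, ΣR_partial = 0.1471 K/W.
T_interface = T_in − Q·ΣR_partial = 341 °C − (1076)(0.1471) = 183 °C

T = 183 °C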